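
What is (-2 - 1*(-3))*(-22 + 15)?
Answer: -7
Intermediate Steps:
(-2 - 1*(-3))*(-22 + 15) = (-2 + 3)*(-7) = 1*(-7) = -7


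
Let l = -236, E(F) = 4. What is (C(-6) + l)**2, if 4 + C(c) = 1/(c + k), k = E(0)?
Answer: 231361/4 ≈ 57840.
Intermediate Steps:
k = 4
C(c) = -4 + 1/(4 + c) (C(c) = -4 + 1/(c + 4) = -4 + 1/(4 + c))
(C(-6) + l)**2 = ((-15 - 4*(-6))/(4 - 6) - 236)**2 = ((-15 + 24)/(-2) - 236)**2 = (-1/2*9 - 236)**2 = (-9/2 - 236)**2 = (-481/2)**2 = 231361/4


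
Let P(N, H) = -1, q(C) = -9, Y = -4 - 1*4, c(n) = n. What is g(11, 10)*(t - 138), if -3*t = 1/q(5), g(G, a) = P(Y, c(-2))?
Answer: 3725/27 ≈ 137.96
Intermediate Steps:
Y = -8 (Y = -4 - 4 = -8)
g(G, a) = -1
t = 1/27 (t = -⅓/(-9) = -⅓*(-⅑) = 1/27 ≈ 0.037037)
g(11, 10)*(t - 138) = -(1/27 - 138) = -1*(-3725/27) = 3725/27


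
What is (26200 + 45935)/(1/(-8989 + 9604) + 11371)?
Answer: 44363025/6993166 ≈ 6.3438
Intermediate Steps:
(26200 + 45935)/(1/(-8989 + 9604) + 11371) = 72135/(1/615 + 11371) = 72135/(6993166/615) = 72135*(615/6993166) = 44363025/6993166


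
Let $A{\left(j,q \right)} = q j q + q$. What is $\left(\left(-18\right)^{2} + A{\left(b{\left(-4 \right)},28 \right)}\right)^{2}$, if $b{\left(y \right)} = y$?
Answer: $7750656$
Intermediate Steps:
$A{\left(j,q \right)} = q + j q^{2}$ ($A{\left(j,q \right)} = j q q + q = j q^{2} + q = q + j q^{2}$)
$\left(\left(-18\right)^{2} + A{\left(b{\left(-4 \right)},28 \right)}\right)^{2} = \left(\left(-18\right)^{2} + 28 \left(1 - 112\right)\right)^{2} = \left(324 + 28 \left(1 - 112\right)\right)^{2} = \left(324 + 28 \left(-111\right)\right)^{2} = \left(324 - 3108\right)^{2} = \left(-2784\right)^{2} = 7750656$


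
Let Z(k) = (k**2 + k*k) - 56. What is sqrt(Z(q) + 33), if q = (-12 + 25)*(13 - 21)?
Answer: 147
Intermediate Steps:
q = -104 (q = 13*(-8) = -104)
Z(k) = -56 + 2*k**2 (Z(k) = (k**2 + k**2) - 56 = 2*k**2 - 56 = -56 + 2*k**2)
sqrt(Z(q) + 33) = sqrt((-56 + 2*(-104)**2) + 33) = sqrt((-56 + 2*10816) + 33) = sqrt((-56 + 21632) + 33) = sqrt(21576 + 33) = sqrt(21609) = 147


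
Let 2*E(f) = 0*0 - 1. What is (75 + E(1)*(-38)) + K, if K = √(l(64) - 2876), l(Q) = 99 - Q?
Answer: 94 + I*√2841 ≈ 94.0 + 53.301*I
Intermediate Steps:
E(f) = -½ (E(f) = (0*0 - 1)/2 = (0 - 1)/2 = (½)*(-1) = -½)
K = I*√2841 (K = √((99 - 1*64) - 2876) = √((99 - 64) - 2876) = √(35 - 2876) = √(-2841) = I*√2841 ≈ 53.301*I)
(75 + E(1)*(-38)) + K = (75 - ½*(-38)) + I*√2841 = (75 + 19) + I*√2841 = 94 + I*√2841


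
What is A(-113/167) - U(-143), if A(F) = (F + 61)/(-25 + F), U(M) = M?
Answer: 301555/2144 ≈ 140.65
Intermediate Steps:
A(F) = (61 + F)/(-25 + F)
A(-113/167) - U(-143) = (61 - 113/167)/(-25 - 113/167) - 1*(-143) = (61 - 113*1/167)/(-25 - 113*1/167) + 143 = (61 - 113/167)/(-25 - 113/167) + 143 = (10074/167)/(-4288/167) + 143 = -167/4288*10074/167 + 143 = -5037/2144 + 143 = 301555/2144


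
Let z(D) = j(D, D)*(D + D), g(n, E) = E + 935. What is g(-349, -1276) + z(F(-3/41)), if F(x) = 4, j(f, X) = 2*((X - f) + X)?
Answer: -277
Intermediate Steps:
j(f, X) = -2*f + 4*X (j(f, X) = 2*(-f + 2*X) = -2*f + 4*X)
g(n, E) = 935 + E
z(D) = 4*D² (z(D) = (-2*D + 4*D)*(D + D) = (2*D)*(2*D) = 4*D²)
g(-349, -1276) + z(F(-3/41)) = (935 - 1276) + 4*4² = -341 + 4*16 = -341 + 64 = -277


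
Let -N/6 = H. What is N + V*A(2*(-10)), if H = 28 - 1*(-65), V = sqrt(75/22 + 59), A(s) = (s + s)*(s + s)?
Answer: -558 + 800*sqrt(30206)/11 ≈ 12082.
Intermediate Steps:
A(s) = 4*s**2 (A(s) = (2*s)*(2*s) = 4*s**2)
V = sqrt(30206)/22 (V = sqrt(75*(1/22) + 59) = sqrt(75/22 + 59) = sqrt(1373/22) = sqrt(30206)/22 ≈ 7.8999)
H = 93 (H = 28 + 65 = 93)
N = -558 (N = -6*93 = -558)
N + V*A(2*(-10)) = -558 + (sqrt(30206)/22)*(4*(2*(-10))**2) = -558 + (sqrt(30206)/22)*(4*(-20)**2) = -558 + (sqrt(30206)/22)*(4*400) = -558 + (sqrt(30206)/22)*1600 = -558 + 800*sqrt(30206)/11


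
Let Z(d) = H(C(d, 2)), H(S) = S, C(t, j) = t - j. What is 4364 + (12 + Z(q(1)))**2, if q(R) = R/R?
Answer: 4485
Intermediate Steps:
q(R) = 1
Z(d) = -2 + d (Z(d) = d - 1*2 = d - 2 = -2 + d)
4364 + (12 + Z(q(1)))**2 = 4364 + (12 + (-2 + 1))**2 = 4364 + (12 - 1)**2 = 4364 + 11**2 = 4364 + 121 = 4485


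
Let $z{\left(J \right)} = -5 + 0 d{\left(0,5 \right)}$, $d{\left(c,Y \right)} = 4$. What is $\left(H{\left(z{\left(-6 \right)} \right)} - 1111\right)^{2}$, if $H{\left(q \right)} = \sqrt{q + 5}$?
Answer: $1234321$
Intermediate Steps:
$z{\left(J \right)} = -5$ ($z{\left(J \right)} = -5 + 0 \cdot 4 = -5 + 0 = -5$)
$H{\left(q \right)} = \sqrt{5 + q}$
$\left(H{\left(z{\left(-6 \right)} \right)} - 1111\right)^{2} = \left(\sqrt{5 - 5} - 1111\right)^{2} = \left(\sqrt{0} - 1111\right)^{2} = \left(0 - 1111\right)^{2} = \left(-1111\right)^{2} = 1234321$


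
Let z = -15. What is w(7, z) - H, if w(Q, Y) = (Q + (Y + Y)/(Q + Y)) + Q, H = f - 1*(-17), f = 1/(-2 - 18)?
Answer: ⅘ ≈ 0.80000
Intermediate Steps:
f = -1/20 (f = 1/(-20) = -1/20 ≈ -0.050000)
H = 339/20 (H = -1/20 - 1*(-17) = -1/20 + 17 = 339/20 ≈ 16.950)
w(Q, Y) = 2*Q + 2*Y/(Q + Y) (w(Q, Y) = (Q + (2*Y)/(Q + Y)) + Q = (Q + 2*Y/(Q + Y)) + Q = 2*Q + 2*Y/(Q + Y))
w(7, z) - H = 2*(-15 + 7² + 7*(-15))/(7 - 15) - 1*339/20 = 2*(-15 + 49 - 105)/(-8) - 339/20 = 2*(-⅛)*(-71) - 339/20 = 71/4 - 339/20 = ⅘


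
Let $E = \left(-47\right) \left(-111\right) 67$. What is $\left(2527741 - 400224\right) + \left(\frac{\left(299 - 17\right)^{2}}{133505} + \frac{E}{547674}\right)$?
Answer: $\frac{1401425343836051}{658713670} \approx 2.1275 \cdot 10^{6}$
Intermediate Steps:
$E = 349539$ ($E = 5217 \cdot 67 = 349539$)
$\left(2527741 - 400224\right) + \left(\frac{\left(299 - 17\right)^{2}}{133505} + \frac{E}{547674}\right) = \left(2527741 - 400224\right) + \left(\frac{\left(299 - 17\right)^{2}}{133505} + \frac{349539}{547674}\right) = 2127517 + \left(282^{2} \cdot \frac{1}{133505} + 349539 \cdot \frac{1}{547674}\right) = 2127517 + \left(79524 \cdot \frac{1}{133505} + \frac{3149}{4934}\right) = 2127517 + \left(\frac{79524}{133505} + \frac{3149}{4934}\right) = 2127517 + \frac{812778661}{658713670} = \frac{1401425343836051}{658713670}$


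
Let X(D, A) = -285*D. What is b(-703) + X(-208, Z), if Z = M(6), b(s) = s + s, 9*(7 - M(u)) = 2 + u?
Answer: 57874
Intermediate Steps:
M(u) = 61/9 - u/9 (M(u) = 7 - (2 + u)/9 = 7 + (-2/9 - u/9) = 61/9 - u/9)
b(s) = 2*s
Z = 55/9 (Z = 61/9 - ⅑*6 = 61/9 - ⅔ = 55/9 ≈ 6.1111)
b(-703) + X(-208, Z) = 2*(-703) - 285*(-208) = -1406 + 59280 = 57874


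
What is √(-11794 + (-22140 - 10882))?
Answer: 4*I*√2801 ≈ 211.7*I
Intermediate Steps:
√(-11794 + (-22140 - 10882)) = √(-11794 - 33022) = √(-44816) = 4*I*√2801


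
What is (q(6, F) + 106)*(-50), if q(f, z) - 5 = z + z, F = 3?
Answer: -5850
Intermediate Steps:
q(f, z) = 5 + 2*z (q(f, z) = 5 + (z + z) = 5 + 2*z)
(q(6, F) + 106)*(-50) = ((5 + 2*3) + 106)*(-50) = ((5 + 6) + 106)*(-50) = (11 + 106)*(-50) = 117*(-50) = -5850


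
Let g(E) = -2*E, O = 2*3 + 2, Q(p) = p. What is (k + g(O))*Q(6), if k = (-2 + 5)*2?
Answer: -60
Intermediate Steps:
k = 6 (k = 3*2 = 6)
O = 8 (O = 6 + 2 = 8)
(k + g(O))*Q(6) = (6 - 2*8)*6 = (6 - 16)*6 = -10*6 = -60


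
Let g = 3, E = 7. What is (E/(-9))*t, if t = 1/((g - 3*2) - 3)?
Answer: 7/54 ≈ 0.12963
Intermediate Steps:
t = -⅙ (t = 1/((3 - 3*2) - 3) = 1/((3 - 6) - 3) = 1/(-3 - 3) = 1/(-6) = -⅙ ≈ -0.16667)
(E/(-9))*t = (7/(-9))*(-⅙) = (7*(-⅑))*(-⅙) = -7/9*(-⅙) = 7/54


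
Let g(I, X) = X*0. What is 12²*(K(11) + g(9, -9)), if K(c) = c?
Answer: 1584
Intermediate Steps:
g(I, X) = 0
12²*(K(11) + g(9, -9)) = 12²*(11 + 0) = 144*11 = 1584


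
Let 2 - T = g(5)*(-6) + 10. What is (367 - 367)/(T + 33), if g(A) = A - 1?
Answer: 0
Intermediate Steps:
g(A) = -1 + A
T = 16 (T = 2 - ((-1 + 5)*(-6) + 10) = 2 - (4*(-6) + 10) = 2 - (-24 + 10) = 2 - 1*(-14) = 2 + 14 = 16)
(367 - 367)/(T + 33) = (367 - 367)/(16 + 33) = 0/49 = 0*(1/49) = 0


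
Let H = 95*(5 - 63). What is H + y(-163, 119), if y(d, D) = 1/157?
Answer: -865069/157 ≈ -5510.0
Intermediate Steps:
y(d, D) = 1/157
H = -5510 (H = 95*(-58) = -5510)
H + y(-163, 119) = -5510 + 1/157 = -865069/157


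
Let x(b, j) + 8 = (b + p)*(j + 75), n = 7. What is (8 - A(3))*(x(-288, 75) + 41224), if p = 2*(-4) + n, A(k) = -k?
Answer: -23474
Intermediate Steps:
p = -1 (p = 2*(-4) + 7 = -8 + 7 = -1)
x(b, j) = -8 + (-1 + b)*(75 + j) (x(b, j) = -8 + (b - 1)*(j + 75) = -8 + (-1 + b)*(75 + j))
(8 - A(3))*(x(-288, 75) + 41224) = (8 - (-1)*3)*((-83 - 1*75 + 75*(-288) - 288*75) + 41224) = (8 - 1*(-3))*((-83 - 75 - 21600 - 21600) + 41224) = (8 + 3)*(-43358 + 41224) = 11*(-2134) = -23474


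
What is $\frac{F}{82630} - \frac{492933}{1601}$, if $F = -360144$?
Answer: $- \frac{20653822167}{66145315} \approx -312.25$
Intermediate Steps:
$\frac{F}{82630} - \frac{492933}{1601} = - \frac{360144}{82630} - \frac{492933}{1601} = \left(-360144\right) \frac{1}{82630} - \frac{492933}{1601} = - \frac{180072}{41315} - \frac{492933}{1601} = - \frac{20653822167}{66145315}$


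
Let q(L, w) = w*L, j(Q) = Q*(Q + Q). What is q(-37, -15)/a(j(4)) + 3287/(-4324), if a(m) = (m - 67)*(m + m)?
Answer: -488135/484288 ≈ -1.0079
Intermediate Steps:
j(Q) = 2*Q² (j(Q) = Q*(2*Q) = 2*Q²)
a(m) = 2*m*(-67 + m) (a(m) = (-67 + m)*(2*m) = 2*m*(-67 + m))
q(L, w) = L*w
q(-37, -15)/a(j(4)) + 3287/(-4324) = (-37*(-15))/((2*(2*4²)*(-67 + 2*4²))) + 3287/(-4324) = 555/((2*(2*16)*(-67 + 2*16))) + 3287*(-1/4324) = 555/((2*32*(-67 + 32))) - 3287/4324 = 555/((2*32*(-35))) - 3287/4324 = 555/(-2240) - 3287/4324 = 555*(-1/2240) - 3287/4324 = -111/448 - 3287/4324 = -488135/484288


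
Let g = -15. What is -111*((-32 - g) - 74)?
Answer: 10101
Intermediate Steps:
-111*((-32 - g) - 74) = -111*((-32 - 1*(-15)) - 74) = -111*((-32 + 15) - 74) = -111*(-17 - 74) = -111*(-91) = 10101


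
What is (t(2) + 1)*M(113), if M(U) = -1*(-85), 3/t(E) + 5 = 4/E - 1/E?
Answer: 85/7 ≈ 12.143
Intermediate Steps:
t(E) = 3/(-5 + 3/E) (t(E) = 3/(-5 + (4/E - 1/E)) = 3/(-5 + 3/E))
M(U) = 85
(t(2) + 1)*M(113) = (-3*2/(-3 + 5*2) + 1)*85 = (-3*2/(-3 + 10) + 1)*85 = (-3*2/7 + 1)*85 = (-3*2*1/7 + 1)*85 = (-6/7 + 1)*85 = (1/7)*85 = 85/7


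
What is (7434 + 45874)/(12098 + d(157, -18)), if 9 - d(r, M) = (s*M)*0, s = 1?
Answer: 53308/12107 ≈ 4.4031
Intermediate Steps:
d(r, M) = 9 (d(r, M) = 9 - 1*M*0 = 9 - M*0 = 9 - 1*0 = 9 + 0 = 9)
(7434 + 45874)/(12098 + d(157, -18)) = (7434 + 45874)/(12098 + 9) = 53308/12107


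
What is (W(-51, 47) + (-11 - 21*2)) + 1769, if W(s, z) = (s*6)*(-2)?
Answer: 2328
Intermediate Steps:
W(s, z) = -12*s (W(s, z) = (6*s)*(-2) = -12*s)
(W(-51, 47) + (-11 - 21*2)) + 1769 = (-12*(-51) + (-11 - 21*2)) + 1769 = (612 + (-11 - 42)) + 1769 = (612 - 53) + 1769 = 559 + 1769 = 2328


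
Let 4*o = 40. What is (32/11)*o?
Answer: 320/11 ≈ 29.091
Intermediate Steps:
o = 10 (o = (1/4)*40 = 10)
(32/11)*o = (32/11)*10 = 320/11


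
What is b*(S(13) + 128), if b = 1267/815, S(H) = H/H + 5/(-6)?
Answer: 974323/4890 ≈ 199.25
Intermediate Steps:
S(H) = ⅙ (S(H) = 1 + 5*(-⅙) = 1 - ⅚ = ⅙)
b = 1267/815 (b = 1267*(1/815) = 1267/815 ≈ 1.5546)
b*(S(13) + 128) = 1267*(⅙ + 128)/815 = (1267/815)*(769/6) = 974323/4890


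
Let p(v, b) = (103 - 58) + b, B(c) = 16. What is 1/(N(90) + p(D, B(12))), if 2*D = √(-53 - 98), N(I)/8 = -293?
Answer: -1/2283 ≈ -0.00043802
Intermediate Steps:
N(I) = -2344 (N(I) = 8*(-293) = -2344)
D = I*√151/2 (D = √(-53 - 98)/2 = √(-151)/2 = (I*√151)/2 = I*√151/2 ≈ 6.1441*I)
p(v, b) = 45 + b
1/(N(90) + p(D, B(12))) = 1/(-2344 + (45 + 16)) = 1/(-2344 + 61) = 1/(-2283) = -1/2283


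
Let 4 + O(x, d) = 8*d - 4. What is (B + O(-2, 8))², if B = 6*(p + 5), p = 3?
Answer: 10816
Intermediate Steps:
B = 48 (B = 6*(3 + 5) = 6*8 = 48)
O(x, d) = -8 + 8*d (O(x, d) = -4 + (8*d - 4) = -4 + (-4 + 8*d) = -8 + 8*d)
(B + O(-2, 8))² = (48 + (-8 + 8*8))² = (48 + (-8 + 64))² = (48 + 56)² = 104² = 10816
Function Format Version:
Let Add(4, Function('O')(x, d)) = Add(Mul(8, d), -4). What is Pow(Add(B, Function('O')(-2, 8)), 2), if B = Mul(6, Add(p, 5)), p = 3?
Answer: 10816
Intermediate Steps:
B = 48 (B = Mul(6, Add(3, 5)) = Mul(6, 8) = 48)
Function('O')(x, d) = Add(-8, Mul(8, d)) (Function('O')(x, d) = Add(-4, Add(Mul(8, d), -4)) = Add(-4, Add(-4, Mul(8, d))) = Add(-8, Mul(8, d)))
Pow(Add(B, Function('O')(-2, 8)), 2) = Pow(Add(48, Add(-8, Mul(8, 8))), 2) = Pow(Add(48, Add(-8, 64)), 2) = Pow(Add(48, 56), 2) = Pow(104, 2) = 10816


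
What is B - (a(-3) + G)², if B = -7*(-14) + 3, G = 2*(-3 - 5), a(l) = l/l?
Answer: -124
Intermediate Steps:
a(l) = 1
G = -16 (G = 2*(-8) = -16)
B = 101 (B = 98 + 3 = 101)
B - (a(-3) + G)² = 101 - (1 - 16)² = 101 - 1*(-15)² = 101 - 1*225 = 101 - 225 = -124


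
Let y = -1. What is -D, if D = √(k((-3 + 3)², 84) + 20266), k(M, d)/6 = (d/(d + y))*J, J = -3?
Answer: -√139486978/83 ≈ -142.29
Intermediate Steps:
k(M, d) = -18*d/(-1 + d) (k(M, d) = 6*((d/(d - 1))*(-3)) = 6*((d/(-1 + d))*(-3)) = 6*(-3*d/(-1 + d)) = -18*d/(-1 + d))
D = √139486978/83 (D = √(-18*84/(-1 + 84) + 20266) = √(-18*84/83 + 20266) = √(-18*84*1/83 + 20266) = √(-1512/83 + 20266) = √(1680566/83) = √139486978/83 ≈ 142.29)
-D = -√139486978/83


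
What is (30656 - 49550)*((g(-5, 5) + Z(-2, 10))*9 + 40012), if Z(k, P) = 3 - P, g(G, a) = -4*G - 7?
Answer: -757007004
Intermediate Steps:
g(G, a) = -7 - 4*G
(30656 - 49550)*((g(-5, 5) + Z(-2, 10))*9 + 40012) = (30656 - 49550)*(((-7 - 4*(-5)) + (3 - 1*10))*9 + 40012) = -18894*(((-7 + 20) + (3 - 10))*9 + 40012) = -18894*((13 - 7)*9 + 40012) = -18894*(6*9 + 40012) = -18894*(54 + 40012) = -18894*40066 = -757007004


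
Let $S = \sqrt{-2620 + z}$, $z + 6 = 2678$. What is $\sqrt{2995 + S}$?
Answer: $\sqrt{2995 + 2 \sqrt{13}} \approx 54.792$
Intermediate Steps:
$z = 2672$ ($z = -6 + 2678 = 2672$)
$S = 2 \sqrt{13}$ ($S = \sqrt{-2620 + 2672} = \sqrt{52} = 2 \sqrt{13} \approx 7.2111$)
$\sqrt{2995 + S} = \sqrt{2995 + 2 \sqrt{13}}$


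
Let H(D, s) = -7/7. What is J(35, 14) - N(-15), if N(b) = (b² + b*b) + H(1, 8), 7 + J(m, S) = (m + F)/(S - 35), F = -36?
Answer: -9575/21 ≈ -455.95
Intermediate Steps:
H(D, s) = -1 (H(D, s) = -7*⅐ = -1)
J(m, S) = -7 + (-36 + m)/(-35 + S) (J(m, S) = -7 + (m - 36)/(S - 35) = -7 + (-36 + m)/(-35 + S))
N(b) = -1 + 2*b² (N(b) = (b² + b*b) - 1 = (b² + b²) - 1 = 2*b² - 1 = -1 + 2*b²)
J(35, 14) - N(-15) = (209 + 35 - 7*14)/(-35 + 14) - (-1 + 2*(-15)²) = (209 + 35 - 98)/(-21) - (-1 + 2*225) = -1/21*146 - (-1 + 450) = -146/21 - 1*449 = -146/21 - 449 = -9575/21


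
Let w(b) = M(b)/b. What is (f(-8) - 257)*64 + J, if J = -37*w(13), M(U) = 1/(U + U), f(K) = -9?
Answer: -5754149/338 ≈ -17024.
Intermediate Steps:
M(U) = 1/(2*U)
w(b) = 1/(2*b²) (w(b) = (1/(2*b))/b = 1/(2*b²))
J = -37/338 (J = -37/(2*13²) = -37/(2*169) = -37*1/338 = -37/338 ≈ -0.10947)
(f(-8) - 257)*64 + J = (-9 - 257)*64 - 37/338 = -266*64 - 37/338 = -17024 - 37/338 = -5754149/338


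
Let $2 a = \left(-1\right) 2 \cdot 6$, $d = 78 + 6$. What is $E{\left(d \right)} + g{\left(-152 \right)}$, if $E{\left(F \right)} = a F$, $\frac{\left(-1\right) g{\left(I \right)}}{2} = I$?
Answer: $-200$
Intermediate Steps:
$g{\left(I \right)} = - 2 I$
$d = 84$
$a = -6$ ($a = \frac{\left(-1\right) 2 \cdot 6}{2} = \frac{\left(-2\right) 6}{2} = \frac{1}{2} \left(-12\right) = -6$)
$E{\left(F \right)} = - 6 F$
$E{\left(d \right)} + g{\left(-152 \right)} = \left(-6\right) 84 - -304 = -504 + 304 = -200$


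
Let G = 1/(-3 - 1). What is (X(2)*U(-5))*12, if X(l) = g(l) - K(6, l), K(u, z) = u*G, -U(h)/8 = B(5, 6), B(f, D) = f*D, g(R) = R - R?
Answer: -4320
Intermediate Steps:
g(R) = 0
B(f, D) = D*f
G = -1/4 (G = 1/(-4) = -1/4 ≈ -0.25000)
U(h) = -240 (U(h) = -48*5 = -8*30 = -240)
K(u, z) = -u/4 (K(u, z) = u*(-1/4) = -u/4)
X(l) = 3/2 (X(l) = 0 - (-1)*6/4 = 0 - 1*(-3/2) = 0 + 3/2 = 3/2)
(X(2)*U(-5))*12 = ((3/2)*(-240))*12 = -360*12 = -4320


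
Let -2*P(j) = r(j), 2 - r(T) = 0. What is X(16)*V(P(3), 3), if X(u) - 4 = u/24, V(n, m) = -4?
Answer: -56/3 ≈ -18.667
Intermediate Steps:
r(T) = 2 (r(T) = 2 - 1*0 = 2 + 0 = 2)
P(j) = -1 (P(j) = -½*2 = -1)
X(u) = 4 + u/24
X(16)*V(P(3), 3) = (4 + (1/24)*16)*(-4) = (4 + ⅔)*(-4) = (14/3)*(-4) = -56/3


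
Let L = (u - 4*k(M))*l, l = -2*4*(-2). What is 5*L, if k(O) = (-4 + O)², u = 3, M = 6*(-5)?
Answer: -369680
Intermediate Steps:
M = -30
l = 16 (l = -8*(-2) = 16)
L = -73936 (L = (3 - 4*(-4 - 30)²)*16 = (3 - 4*(-34)²)*16 = (3 - 4*1156)*16 = (3 - 4624)*16 = -4621*16 = -73936)
5*L = 5*(-73936) = -369680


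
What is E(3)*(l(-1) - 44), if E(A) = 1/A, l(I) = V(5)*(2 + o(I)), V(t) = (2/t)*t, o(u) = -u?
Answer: -38/3 ≈ -12.667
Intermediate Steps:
V(t) = 2
l(I) = 4 - 2*I (l(I) = 2*(2 - I) = 4 - 2*I)
E(3)*(l(-1) - 44) = ((4 - 2*(-1)) - 44)/3 = ((4 + 2) - 44)/3 = (6 - 44)/3 = (⅓)*(-38) = -38/3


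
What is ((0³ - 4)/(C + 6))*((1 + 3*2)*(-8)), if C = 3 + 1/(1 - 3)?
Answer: 448/17 ≈ 26.353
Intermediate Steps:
C = 5/2 (C = 3 + 1/(-2) = 3 - ½ = 5/2 ≈ 2.5000)
((0³ - 4)/(C + 6))*((1 + 3*2)*(-8)) = ((0³ - 4)/(5/2 + 6))*((1 + 3*2)*(-8)) = ((0 - 4)/(17/2))*((1 + 6)*(-8)) = (-4*2/17)*(7*(-8)) = -8/17*(-56) = 448/17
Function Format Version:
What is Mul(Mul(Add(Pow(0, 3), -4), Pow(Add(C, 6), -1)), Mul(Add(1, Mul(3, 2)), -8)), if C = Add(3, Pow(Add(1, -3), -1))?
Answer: Rational(448, 17) ≈ 26.353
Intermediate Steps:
C = Rational(5, 2) (C = Add(3, Pow(-2, -1)) = Add(3, Rational(-1, 2)) = Rational(5, 2) ≈ 2.5000)
Mul(Mul(Add(Pow(0, 3), -4), Pow(Add(C, 6), -1)), Mul(Add(1, Mul(3, 2)), -8)) = Mul(Mul(Add(Pow(0, 3), -4), Pow(Add(Rational(5, 2), 6), -1)), Mul(Add(1, Mul(3, 2)), -8)) = Mul(Mul(Add(0, -4), Pow(Rational(17, 2), -1)), Mul(Add(1, 6), -8)) = Mul(Mul(-4, Rational(2, 17)), Mul(7, -8)) = Mul(Rational(-8, 17), -56) = Rational(448, 17)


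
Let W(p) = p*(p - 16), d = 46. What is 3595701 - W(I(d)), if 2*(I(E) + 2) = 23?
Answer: 14383051/4 ≈ 3.5958e+6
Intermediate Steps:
I(E) = 19/2 (I(E) = -2 + (½)*23 = -2 + 23/2 = 19/2)
W(p) = p*(-16 + p)
3595701 - W(I(d)) = 3595701 - 19*(-16 + 19/2)/2 = 3595701 - 19*(-13)/(2*2) = 3595701 - 1*(-247/4) = 3595701 + 247/4 = 14383051/4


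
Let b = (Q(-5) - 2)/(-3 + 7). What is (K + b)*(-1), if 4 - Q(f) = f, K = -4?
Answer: 9/4 ≈ 2.2500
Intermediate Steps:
Q(f) = 4 - f
b = 7/4 (b = ((4 - 1*(-5)) - 2)/(-3 + 7) = ((4 + 5) - 2)/4 = (9 - 2)*(¼) = 7*(¼) = 7/4 ≈ 1.7500)
(K + b)*(-1) = (-4 + 7/4)*(-1) = -9/4*(-1) = 9/4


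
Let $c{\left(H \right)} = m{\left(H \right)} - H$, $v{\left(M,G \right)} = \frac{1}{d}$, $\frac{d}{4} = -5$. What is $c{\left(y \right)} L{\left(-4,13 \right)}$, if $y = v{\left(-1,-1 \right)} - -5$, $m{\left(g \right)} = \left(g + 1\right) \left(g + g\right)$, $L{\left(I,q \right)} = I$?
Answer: $- \frac{10791}{50} \approx -215.82$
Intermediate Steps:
$d = -20$ ($d = 4 \left(-5\right) = -20$)
$v{\left(M,G \right)} = - \frac{1}{20}$ ($v{\left(M,G \right)} = \frac{1}{-20} = - \frac{1}{20}$)
$m{\left(g \right)} = 2 g \left(1 + g\right)$ ($m{\left(g \right)} = \left(1 + g\right) 2 g = 2 g \left(1 + g\right)$)
$y = \frac{99}{20}$ ($y = - \frac{1}{20} - -5 = - \frac{1}{20} + 5 = \frac{99}{20} \approx 4.95$)
$c{\left(H \right)} = - H + 2 H \left(1 + H\right)$ ($c{\left(H \right)} = 2 H \left(1 + H\right) - H = - H + 2 H \left(1 + H\right)$)
$c{\left(y \right)} L{\left(-4,13 \right)} = \frac{99 \left(1 + 2 \cdot \frac{99}{20}\right)}{20} \left(-4\right) = \frac{99 \left(1 + \frac{99}{10}\right)}{20} \left(-4\right) = \frac{99}{20} \cdot \frac{109}{10} \left(-4\right) = \frac{10791}{200} \left(-4\right) = - \frac{10791}{50}$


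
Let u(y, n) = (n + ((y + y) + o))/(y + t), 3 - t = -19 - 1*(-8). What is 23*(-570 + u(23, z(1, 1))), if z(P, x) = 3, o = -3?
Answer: -484012/37 ≈ -13081.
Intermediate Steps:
t = 14 (t = 3 - (-19 - 1*(-8)) = 3 - (-19 + 8) = 3 - 1*(-11) = 3 + 11 = 14)
u(y, n) = (-3 + n + 2*y)/(14 + y) (u(y, n) = (n + ((y + y) - 3))/(y + 14) = (n + (2*y - 3))/(14 + y) = (n + (-3 + 2*y))/(14 + y) = (-3 + n + 2*y)/(14 + y))
23*(-570 + u(23, z(1, 1))) = 23*(-570 + (-3 + 3 + 2*23)/(14 + 23)) = 23*(-570 + (-3 + 3 + 46)/37) = 23*(-570 + (1/37)*46) = 23*(-570 + 46/37) = 23*(-21044/37) = -484012/37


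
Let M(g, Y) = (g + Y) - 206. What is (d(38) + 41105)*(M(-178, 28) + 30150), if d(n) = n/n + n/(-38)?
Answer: 1224682370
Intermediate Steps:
M(g, Y) = -206 + Y + g (M(g, Y) = (Y + g) - 206 = -206 + Y + g)
d(n) = 1 - n/38 (d(n) = 1 + n*(-1/38) = 1 - n/38)
(d(38) + 41105)*(M(-178, 28) + 30150) = ((1 - 1/38*38) + 41105)*((-206 + 28 - 178) + 30150) = ((1 - 1) + 41105)*(-356 + 30150) = (0 + 41105)*29794 = 41105*29794 = 1224682370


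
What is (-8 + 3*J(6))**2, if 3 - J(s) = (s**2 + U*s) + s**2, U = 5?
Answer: 93025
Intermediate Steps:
J(s) = 3 - 5*s - 2*s**2 (J(s) = 3 - ((s**2 + 5*s) + s**2) = 3 - (2*s**2 + 5*s) = 3 + (-5*s - 2*s**2) = 3 - 5*s - 2*s**2)
(-8 + 3*J(6))**2 = (-8 + 3*(3 - 5*6 - 2*6**2))**2 = (-8 + 3*(3 - 30 - 2*36))**2 = (-8 + 3*(3 - 30 - 72))**2 = (-8 + 3*(-99))**2 = (-8 - 297)**2 = (-305)**2 = 93025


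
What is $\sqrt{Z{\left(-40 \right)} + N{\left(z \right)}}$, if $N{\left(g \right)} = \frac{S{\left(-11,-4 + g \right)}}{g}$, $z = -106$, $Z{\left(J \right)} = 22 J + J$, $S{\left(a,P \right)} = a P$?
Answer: $\frac{3 i \sqrt{290705}}{53} \approx 30.519 i$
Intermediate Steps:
$S{\left(a,P \right)} = P a$
$Z{\left(J \right)} = 23 J$
$N{\left(g \right)} = \frac{44 - 11 g}{g}$ ($N{\left(g \right)} = \frac{\left(-4 + g\right) \left(-11\right)}{g} = \frac{44 - 11 g}{g}$)
$\sqrt{Z{\left(-40 \right)} + N{\left(z \right)}} = \sqrt{23 \left(-40\right) - \left(11 - \frac{44}{-106}\right)} = \sqrt{-920 + \left(-11 + 44 \left(- \frac{1}{106}\right)\right)} = \sqrt{-920 - \frac{605}{53}} = \sqrt{- \frac{49365}{53}} = \frac{3 i \sqrt{290705}}{53}$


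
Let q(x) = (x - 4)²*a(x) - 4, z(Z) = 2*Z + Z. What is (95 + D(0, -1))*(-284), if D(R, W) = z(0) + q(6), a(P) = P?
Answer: -32660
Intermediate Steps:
z(Z) = 3*Z
q(x) = -4 + x*(-4 + x)² (q(x) = (x - 4)²*x - 4 = (-4 + x)²*x - 4 = x*(-4 + x)² - 4 = -4 + x*(-4 + x)²)
D(R, W) = 20 (D(R, W) = 3*0 + (-4 + 6*(-4 + 6)²) = 0 + (-4 + 6*2²) = 0 + (-4 + 6*4) = 0 + (-4 + 24) = 0 + 20 = 20)
(95 + D(0, -1))*(-284) = (95 + 20)*(-284) = 115*(-284) = -32660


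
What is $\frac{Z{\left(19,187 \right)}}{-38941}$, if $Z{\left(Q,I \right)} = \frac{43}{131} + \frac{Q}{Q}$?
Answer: $- \frac{174}{5101271} \approx -3.4109 \cdot 10^{-5}$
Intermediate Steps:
$Z{\left(Q,I \right)} = \frac{174}{131}$ ($Z{\left(Q,I \right)} = 43 \cdot \frac{1}{131} + 1 = \frac{43}{131} + 1 = \frac{174}{131}$)
$\frac{Z{\left(19,187 \right)}}{-38941} = \frac{174}{131 \left(-38941\right)} = \frac{174}{131} \left(- \frac{1}{38941}\right) = - \frac{174}{5101271}$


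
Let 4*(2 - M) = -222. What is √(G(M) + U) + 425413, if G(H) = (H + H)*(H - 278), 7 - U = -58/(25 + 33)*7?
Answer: 425413 + I*√101374/2 ≈ 4.2541e+5 + 159.2*I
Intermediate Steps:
M = 115/2 (M = 2 - ¼*(-222) = 2 + 111/2 = 115/2 ≈ 57.500)
U = 14 (U = 7 - (-58/(25 + 33))*7 = 7 - (-58/58)*7 = 7 - (-58*1/58)*7 = 7 - (-1)*7 = 7 - 1*(-7) = 7 + 7 = 14)
G(H) = 2*H*(-278 + H) (G(H) = (2*H)*(-278 + H) = 2*H*(-278 + H))
√(G(M) + U) + 425413 = √(2*(115/2)*(-278 + 115/2) + 14) + 425413 = √(2*(115/2)*(-441/2) + 14) + 425413 = √(-50715/2 + 14) + 425413 = √(-50687/2) + 425413 = I*√101374/2 + 425413 = 425413 + I*√101374/2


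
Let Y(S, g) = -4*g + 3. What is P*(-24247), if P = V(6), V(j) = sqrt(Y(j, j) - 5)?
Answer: -24247*I*sqrt(26) ≈ -1.2364e+5*I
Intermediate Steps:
Y(S, g) = 3 - 4*g
V(j) = sqrt(-2 - 4*j) (V(j) = sqrt((3 - 4*j) - 5) = sqrt(-2 - 4*j))
P = I*sqrt(26) (P = sqrt(-2 - 4*6) = sqrt(-2 - 24) = sqrt(-26) = I*sqrt(26) ≈ 5.099*I)
P*(-24247) = (I*sqrt(26))*(-24247) = -24247*I*sqrt(26)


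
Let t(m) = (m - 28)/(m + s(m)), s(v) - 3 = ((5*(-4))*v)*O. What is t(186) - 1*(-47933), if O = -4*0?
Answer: 9059495/189 ≈ 47934.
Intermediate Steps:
O = 0
s(v) = 3 (s(v) = 3 + ((5*(-4))*v)*0 = 3 - 20*v*0 = 3 + 0 = 3)
t(m) = (-28 + m)/(3 + m) (t(m) = (m - 28)/(m + 3) = (-28 + m)/(3 + m))
t(186) - 1*(-47933) = (-28 + 186)/(3 + 186) - 1*(-47933) = 158/189 + 47933 = 9059495/189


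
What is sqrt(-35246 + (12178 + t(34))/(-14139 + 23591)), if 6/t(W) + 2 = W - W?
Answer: 7*I*sqrt(16065169779)/4726 ≈ 187.74*I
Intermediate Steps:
t(W) = -3 (t(W) = 6/(-2 + (W - W)) = 6/(-2 + 0) = 6/(-2) = 6*(-1/2) = -3)
sqrt(-35246 + (12178 + t(34))/(-14139 + 23591)) = sqrt(-35246 + (12178 - 3)/(-14139 + 23591)) = sqrt(-35246 + 12175/9452) = sqrt(-333133017/9452) = 7*I*sqrt(16065169779)/4726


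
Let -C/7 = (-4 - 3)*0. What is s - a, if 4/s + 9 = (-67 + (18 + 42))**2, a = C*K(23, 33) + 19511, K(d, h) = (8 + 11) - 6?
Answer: -195109/10 ≈ -19511.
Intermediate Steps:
K(d, h) = 13 (K(d, h) = 19 - 6 = 13)
C = 0 (C = -7*(-4 - 3)*0 = -(-49)*0 = -7*0 = 0)
a = 19511 (a = 0*13 + 19511 = 0 + 19511 = 19511)
s = 1/10 (s = 4/(-9 + (-67 + (18 + 42))**2) = 4/(-9 + (-67 + 60)**2) = 4/(-9 + (-7)**2) = 4/(-9 + 49) = 4/40 = 4*(1/40) = 1/10 ≈ 0.10000)
s - a = 1/10 - 1*19511 = 1/10 - 19511 = -195109/10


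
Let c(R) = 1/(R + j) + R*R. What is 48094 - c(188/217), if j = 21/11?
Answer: 15003280119307/311964625 ≈ 48093.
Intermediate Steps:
j = 21/11 (j = 21*(1/11) = 21/11 ≈ 1.9091)
c(R) = R² + 1/(21/11 + R) (c(R) = 1/(R + 21/11) + R*R = 1/(21/11 + R) + R² = R² + 1/(21/11 + R))
48094 - c(188/217) = 48094 - (11 + 11*(188/217)³ + 21*(188/217)²)/(21 + 11*(188/217)) = 48094 - (11 + 11*(6644672/10218313) + 21*(35344/47089))/(21 + 2068/217) = 48094 - (11 + 73091392/10218313 + 106032/6727)/6625/217 = 48094 - 217*346555443/(6625*10218313) = 48094 - 1*346555443/311964625 = 48094 - 346555443/311964625 = 15003280119307/311964625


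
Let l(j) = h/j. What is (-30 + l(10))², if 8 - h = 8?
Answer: 900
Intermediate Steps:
h = 0 (h = 8 - 1*8 = 8 - 8 = 0)
l(j) = 0 (l(j) = 0/j = 0)
(-30 + l(10))² = (-30 + 0)² = (-30)² = 900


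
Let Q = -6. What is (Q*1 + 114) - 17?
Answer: 91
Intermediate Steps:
(Q*1 + 114) - 17 = (-6*1 + 114) - 17 = (-6 + 114) - 17 = 108 - 17 = 91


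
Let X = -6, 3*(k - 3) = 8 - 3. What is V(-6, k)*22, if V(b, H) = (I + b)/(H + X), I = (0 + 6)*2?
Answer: -99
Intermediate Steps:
k = 14/3 (k = 3 + (8 - 3)/3 = 3 + (1/3)*5 = 3 + 5/3 = 14/3 ≈ 4.6667)
I = 12 (I = 6*2 = 12)
V(b, H) = (12 + b)/(-6 + H) (V(b, H) = (12 + b)/(H - 6) = (12 + b)/(-6 + H))
V(-6, k)*22 = ((12 - 6)/(-6 + 14/3))*22 = (6/(-4/3))*22 = -3/4*6*22 = -9/2*22 = -99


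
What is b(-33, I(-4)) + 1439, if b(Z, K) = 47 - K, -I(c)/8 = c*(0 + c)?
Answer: 1614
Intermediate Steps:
I(c) = -8*c² (I(c) = -8*c*(0 + c) = -8*c*c = -8*c²)
b(-33, I(-4)) + 1439 = (47 - (-8)*(-4)²) + 1439 = (47 - (-8)*16) + 1439 = (47 - 1*(-128)) + 1439 = (47 + 128) + 1439 = 175 + 1439 = 1614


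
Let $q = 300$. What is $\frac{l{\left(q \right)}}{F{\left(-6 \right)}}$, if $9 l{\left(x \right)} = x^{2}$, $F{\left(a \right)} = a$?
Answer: $- \frac{5000}{3} \approx -1666.7$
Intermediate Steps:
$l{\left(x \right)} = \frac{x^{2}}{9}$
$\frac{l{\left(q \right)}}{F{\left(-6 \right)}} = \frac{\frac{1}{9} \cdot 300^{2}}{-6} = \frac{1}{9} \cdot 90000 \left(- \frac{1}{6}\right) = 10000 \left(- \frac{1}{6}\right) = - \frac{5000}{3}$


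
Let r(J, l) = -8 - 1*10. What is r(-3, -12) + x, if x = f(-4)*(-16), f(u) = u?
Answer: 46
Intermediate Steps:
r(J, l) = -18 (r(J, l) = -8 - 10 = -18)
x = 64 (x = -4*(-16) = 64)
r(-3, -12) + x = -18 + 64 = 46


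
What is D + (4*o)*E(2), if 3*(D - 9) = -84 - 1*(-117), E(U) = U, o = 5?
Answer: 60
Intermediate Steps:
D = 20 (D = 9 + (-84 - 1*(-117))/3 = 9 + (-84 + 117)/3 = 9 + (1/3)*33 = 9 + 11 = 20)
D + (4*o)*E(2) = 20 + (4*5)*2 = 20 + 20*2 = 20 + 40 = 60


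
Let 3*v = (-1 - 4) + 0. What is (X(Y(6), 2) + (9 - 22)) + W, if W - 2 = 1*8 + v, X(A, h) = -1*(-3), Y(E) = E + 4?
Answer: -5/3 ≈ -1.6667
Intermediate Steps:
Y(E) = 4 + E
v = -5/3 (v = ((-1 - 4) + 0)/3 = (-5 + 0)/3 = (⅓)*(-5) = -5/3 ≈ -1.6667)
X(A, h) = 3
W = 25/3 (W = 2 + (1*8 - 5/3) = 2 + (8 - 5/3) = 2 + 19/3 = 25/3 ≈ 8.3333)
(X(Y(6), 2) + (9 - 22)) + W = (3 + (9 - 22)) + 25/3 = (3 - 13) + 25/3 = -10 + 25/3 = -5/3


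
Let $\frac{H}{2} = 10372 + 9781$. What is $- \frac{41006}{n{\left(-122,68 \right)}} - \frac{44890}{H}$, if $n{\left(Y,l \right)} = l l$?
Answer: $- \frac{465089799}{46593736} \approx -9.9818$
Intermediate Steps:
$n{\left(Y,l \right)} = l^{2}$
$H = 40306$ ($H = 2 \left(10372 + 9781\right) = 2 \cdot 20153 = 40306$)
$- \frac{41006}{n{\left(-122,68 \right)}} - \frac{44890}{H} = - \frac{41006}{68^{2}} - \frac{44890}{40306} = - \frac{41006}{4624} - \frac{22445}{20153} = \left(-41006\right) \frac{1}{4624} - \frac{22445}{20153} = - \frac{20503}{2312} - \frac{22445}{20153} = - \frac{465089799}{46593736}$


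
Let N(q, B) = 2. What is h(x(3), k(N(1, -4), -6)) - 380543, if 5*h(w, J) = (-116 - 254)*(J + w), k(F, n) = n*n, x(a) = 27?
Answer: -385205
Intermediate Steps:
k(F, n) = n²
h(w, J) = -74*J - 74*w (h(w, J) = ((-116 - 254)*(J + w))/5 = (-370*(J + w))/5 = (-370*J - 370*w)/5 = -74*J - 74*w)
h(x(3), k(N(1, -4), -6)) - 380543 = (-74*(-6)² - 74*27) - 380543 = (-74*36 - 1998) - 380543 = (-2664 - 1998) - 380543 = -4662 - 380543 = -385205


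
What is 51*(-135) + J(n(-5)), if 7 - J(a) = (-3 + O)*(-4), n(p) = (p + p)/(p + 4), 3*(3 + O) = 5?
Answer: -20686/3 ≈ -6895.3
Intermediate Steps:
O = -4/3 (O = -3 + (1/3)*5 = -3 + 5/3 = -4/3 ≈ -1.3333)
n(p) = 2*p/(4 + p) (n(p) = (2*p)/(4 + p) = 2*p/(4 + p))
J(a) = -31/3 (J(a) = 7 - (-3 - 4/3)*(-4) = 7 - (-13)*(-4)/3 = 7 - 1*52/3 = 7 - 52/3 = -31/3)
51*(-135) + J(n(-5)) = 51*(-135) - 31/3 = -6885 - 31/3 = -20686/3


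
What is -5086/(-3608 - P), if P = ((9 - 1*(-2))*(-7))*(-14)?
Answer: 2543/2343 ≈ 1.0854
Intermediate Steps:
P = 1078 (P = ((9 + 2)*(-7))*(-14) = (11*(-7))*(-14) = -77*(-14) = 1078)
-5086/(-3608 - P) = -5086/(-3608 - 1*1078) = -5086/(-3608 - 1078) = -5086/(-4686) = -5086*(-1/4686) = 2543/2343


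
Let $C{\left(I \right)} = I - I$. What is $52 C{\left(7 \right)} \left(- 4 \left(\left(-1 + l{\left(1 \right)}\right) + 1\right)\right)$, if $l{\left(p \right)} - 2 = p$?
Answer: $0$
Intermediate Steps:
$C{\left(I \right)} = 0$
$l{\left(p \right)} = 2 + p$
$52 C{\left(7 \right)} \left(- 4 \left(\left(-1 + l{\left(1 \right)}\right) + 1\right)\right) = 52 \cdot 0 \left(- 4 \left(\left(-1 + \left(2 + 1\right)\right) + 1\right)\right) = 0 \left(- 4 \left(\left(-1 + 3\right) + 1\right)\right) = 0 \left(- 4 \left(2 + 1\right)\right) = 0 \left(\left(-4\right) 3\right) = 0 \left(-12\right) = 0$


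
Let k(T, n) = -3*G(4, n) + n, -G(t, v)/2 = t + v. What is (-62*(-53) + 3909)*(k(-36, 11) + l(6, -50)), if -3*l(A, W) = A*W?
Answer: 1446195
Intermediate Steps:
G(t, v) = -2*t - 2*v (G(t, v) = -2*(t + v) = -2*t - 2*v)
l(A, W) = -A*W/3
k(T, n) = 24 + 7*n (k(T, n) = -3*(-2*4 - 2*n) + n = -3*(-8 - 2*n) + n = (24 + 6*n) + n = 24 + 7*n)
(-62*(-53) + 3909)*(k(-36, 11) + l(6, -50)) = (-62*(-53) + 3909)*((24 + 7*11) - ⅓*6*(-50)) = (3286 + 3909)*((24 + 77) + 100) = 7195*(101 + 100) = 7195*201 = 1446195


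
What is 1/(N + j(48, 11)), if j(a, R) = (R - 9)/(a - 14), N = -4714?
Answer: -17/80137 ≈ -0.00021214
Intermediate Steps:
j(a, R) = (-9 + R)/(-14 + a)
1/(N + j(48, 11)) = 1/(-4714 + (-9 + 11)/(-14 + 48)) = 1/(-4714 + 2/34) = 1/(-4714 + (1/34)*2) = 1/(-4714 + 1/17) = 1/(-80137/17) = -17/80137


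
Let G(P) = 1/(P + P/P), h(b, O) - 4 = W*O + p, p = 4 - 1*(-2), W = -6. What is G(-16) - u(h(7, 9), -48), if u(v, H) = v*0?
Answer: -1/15 ≈ -0.066667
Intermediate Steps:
p = 6 (p = 4 + 2 = 6)
h(b, O) = 10 - 6*O (h(b, O) = 4 + (-6*O + 6) = 4 + (6 - 6*O) = 10 - 6*O)
u(v, H) = 0
G(P) = 1/(1 + P) (G(P) = 1/(P + 1) = 1/(1 + P))
G(-16) - u(h(7, 9), -48) = 1/(1 - 16) - 1*0 = 1/(-15) + 0 = -1/15 + 0 = -1/15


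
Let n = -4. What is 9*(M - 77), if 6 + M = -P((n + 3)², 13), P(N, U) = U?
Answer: -864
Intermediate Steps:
M = -19 (M = -6 - 1*13 = -6 - 13 = -19)
9*(M - 77) = 9*(-19 - 77) = 9*(-96) = -864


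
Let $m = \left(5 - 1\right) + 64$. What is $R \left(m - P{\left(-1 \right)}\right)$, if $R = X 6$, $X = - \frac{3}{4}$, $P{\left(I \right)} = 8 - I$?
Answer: $- \frac{531}{2} \approx -265.5$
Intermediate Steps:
$X = - \frac{3}{4}$ ($X = \left(-3\right) \frac{1}{4} = - \frac{3}{4} \approx -0.75$)
$R = - \frac{9}{2}$ ($R = \left(- \frac{3}{4}\right) 6 = - \frac{9}{2} \approx -4.5$)
$m = 68$ ($m = \left(5 - 1\right) + 64 = 4 + 64 = 68$)
$R \left(m - P{\left(-1 \right)}\right) = - \frac{9 \left(68 - \left(8 - -1\right)\right)}{2} = - \frac{9 \left(68 - \left(8 + 1\right)\right)}{2} = - \frac{9 \left(68 - 9\right)}{2} = \left(- \frac{9}{2}\right) 59 = - \frac{531}{2}$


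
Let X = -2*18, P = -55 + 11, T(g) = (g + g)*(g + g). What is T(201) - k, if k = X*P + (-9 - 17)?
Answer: 160046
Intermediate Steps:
T(g) = 4*g² (T(g) = (2*g)*(2*g) = 4*g²)
P = -44
X = -36
k = 1558 (k = -36*(-44) + (-9 - 17) = 1584 - 26 = 1558)
T(201) - k = 4*201² - 1*1558 = 4*40401 - 1558 = 161604 - 1558 = 160046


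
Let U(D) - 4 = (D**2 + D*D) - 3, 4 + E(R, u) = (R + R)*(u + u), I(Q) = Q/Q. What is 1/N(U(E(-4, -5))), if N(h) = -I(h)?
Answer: -1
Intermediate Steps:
I(Q) = 1
E(R, u) = -4 + 4*R*u (E(R, u) = -4 + (R + R)*(u + u) = -4 + (2*R)*(2*u) = -4 + 4*R*u)
U(D) = 1 + 2*D**2 (U(D) = 4 + ((D**2 + D*D) - 3) = 4 + ((D**2 + D**2) - 3) = 4 + (2*D**2 - 3) = 4 + (-3 + 2*D**2) = 1 + 2*D**2)
N(h) = -1 (N(h) = -1*1 = -1)
1/N(U(E(-4, -5))) = 1/(-1) = -1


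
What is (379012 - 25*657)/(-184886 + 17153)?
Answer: -362587/167733 ≈ -2.1617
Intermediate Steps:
(379012 - 25*657)/(-184886 + 17153) = (379012 - 16425)/(-167733) = 362587*(-1/167733) = -362587/167733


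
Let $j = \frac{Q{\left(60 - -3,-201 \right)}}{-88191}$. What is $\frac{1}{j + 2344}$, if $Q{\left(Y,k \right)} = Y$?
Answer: $\frac{9799}{22968849} \approx 0.00042662$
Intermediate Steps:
$j = - \frac{7}{9799}$ ($j = \frac{60 - -3}{-88191} = \left(60 + 3\right) \left(- \frac{1}{88191}\right) = 63 \left(- \frac{1}{88191}\right) = - \frac{7}{9799} \approx -0.00071436$)
$\frac{1}{j + 2344} = \frac{1}{- \frac{7}{9799} + 2344} = \frac{1}{\frac{22968849}{9799}} = \frac{9799}{22968849}$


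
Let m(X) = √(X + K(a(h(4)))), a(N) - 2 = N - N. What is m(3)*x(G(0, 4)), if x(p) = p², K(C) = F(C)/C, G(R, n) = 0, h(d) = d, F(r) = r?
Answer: 0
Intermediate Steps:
a(N) = 2 (a(N) = 2 + (N - N) = 2 + 0 = 2)
K(C) = 1 (K(C) = C/C = 1)
m(X) = √(1 + X) (m(X) = √(X + 1) = √(1 + X))
m(3)*x(G(0, 4)) = √(1 + 3)*0² = √4*0 = 2*0 = 0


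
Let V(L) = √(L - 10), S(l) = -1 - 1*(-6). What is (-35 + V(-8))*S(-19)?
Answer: -175 + 15*I*√2 ≈ -175.0 + 21.213*I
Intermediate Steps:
S(l) = 5 (S(l) = -1 + 6 = 5)
V(L) = √(-10 + L)
(-35 + V(-8))*S(-19) = (-35 + √(-10 - 8))*5 = (-35 + √(-18))*5 = (-35 + 3*I*√2)*5 = -175 + 15*I*√2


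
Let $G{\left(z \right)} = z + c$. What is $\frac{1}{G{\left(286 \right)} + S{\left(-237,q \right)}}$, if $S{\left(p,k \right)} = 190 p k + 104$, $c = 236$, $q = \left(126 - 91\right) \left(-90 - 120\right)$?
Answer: $\frac{1}{330971126} \approx 3.0214 \cdot 10^{-9}$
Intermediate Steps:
$q = -7350$ ($q = 35 \left(-210\right) = -7350$)
$S{\left(p,k \right)} = 104 + 190 k p$ ($S{\left(p,k \right)} = 190 k p + 104 = 104 + 190 k p$)
$G{\left(z \right)} = 236 + z$ ($G{\left(z \right)} = z + 236 = 236 + z$)
$\frac{1}{G{\left(286 \right)} + S{\left(-237,q \right)}} = \frac{1}{\left(236 + 286\right) + \left(104 + 190 \left(-7350\right) \left(-237\right)\right)} = \frac{1}{522 + \left(104 + 330970500\right)} = \frac{1}{522 + 330970604} = \frac{1}{330971126}$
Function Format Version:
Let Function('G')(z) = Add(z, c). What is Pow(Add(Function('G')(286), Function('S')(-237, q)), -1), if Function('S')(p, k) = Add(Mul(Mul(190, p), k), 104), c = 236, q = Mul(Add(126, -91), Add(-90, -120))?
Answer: Rational(1, 330971126) ≈ 3.0214e-9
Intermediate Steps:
q = -7350 (q = Mul(35, -210) = -7350)
Function('S')(p, k) = Add(104, Mul(190, k, p)) (Function('S')(p, k) = Add(Mul(190, k, p), 104) = Add(104, Mul(190, k, p)))
Function('G')(z) = Add(236, z) (Function('G')(z) = Add(z, 236) = Add(236, z))
Pow(Add(Function('G')(286), Function('S')(-237, q)), -1) = Pow(Add(Add(236, 286), Add(104, Mul(190, -7350, -237))), -1) = Pow(Add(522, Add(104, 330970500)), -1) = Pow(Add(522, 330970604), -1) = Pow(330971126, -1) = Rational(1, 330971126)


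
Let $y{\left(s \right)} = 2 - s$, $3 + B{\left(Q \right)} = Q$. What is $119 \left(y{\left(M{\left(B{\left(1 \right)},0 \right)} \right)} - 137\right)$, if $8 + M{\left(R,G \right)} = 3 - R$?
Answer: $-15708$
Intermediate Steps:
$B{\left(Q \right)} = -3 + Q$
$M{\left(R,G \right)} = -5 - R$ ($M{\left(R,G \right)} = -8 - \left(-3 + R\right) = -5 - R$)
$119 \left(y{\left(M{\left(B{\left(1 \right)},0 \right)} \right)} - 137\right) = 119 \left(\left(2 - \left(-5 - \left(-3 + 1\right)\right)\right) - 137\right) = 119 \left(\left(2 - \left(-5 - -2\right)\right) - 137\right) = 119 \left(\left(2 - \left(-5 + 2\right)\right) - 137\right) = 119 \left(\left(2 - -3\right) - 137\right) = 119 \left(\left(2 + 3\right) - 137\right) = 119 \left(5 - 137\right) = 119 \left(-132\right) = -15708$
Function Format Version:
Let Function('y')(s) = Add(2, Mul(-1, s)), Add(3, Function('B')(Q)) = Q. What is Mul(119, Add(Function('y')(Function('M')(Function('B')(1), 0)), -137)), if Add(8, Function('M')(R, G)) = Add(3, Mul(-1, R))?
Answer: -15708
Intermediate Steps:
Function('B')(Q) = Add(-3, Q)
Function('M')(R, G) = Add(-5, Mul(-1, R)) (Function('M')(R, G) = Add(-8, Add(3, Mul(-1, R))) = Add(-5, Mul(-1, R)))
Mul(119, Add(Function('y')(Function('M')(Function('B')(1), 0)), -137)) = Mul(119, Add(Add(2, Mul(-1, Add(-5, Mul(-1, Add(-3, 1))))), -137)) = Mul(119, Add(Add(2, Mul(-1, Add(-5, Mul(-1, -2)))), -137)) = Mul(119, Add(Add(2, Mul(-1, Add(-5, 2))), -137)) = Mul(119, Add(Add(2, Mul(-1, -3)), -137)) = Mul(119, Add(Add(2, 3), -137)) = Mul(119, Add(5, -137)) = Mul(119, -132) = -15708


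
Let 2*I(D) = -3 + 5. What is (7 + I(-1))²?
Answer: 64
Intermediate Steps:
I(D) = 1 (I(D) = (-3 + 5)/2 = (½)*2 = 1)
(7 + I(-1))² = (7 + 1)² = 8² = 64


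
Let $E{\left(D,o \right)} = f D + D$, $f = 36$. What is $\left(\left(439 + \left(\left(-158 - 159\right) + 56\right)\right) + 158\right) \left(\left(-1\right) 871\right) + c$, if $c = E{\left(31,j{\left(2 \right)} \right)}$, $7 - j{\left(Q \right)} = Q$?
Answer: $-291509$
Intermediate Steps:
$j{\left(Q \right)} = 7 - Q$
$E{\left(D,o \right)} = 37 D$ ($E{\left(D,o \right)} = 36 D + D = 37 D$)
$c = 1147$ ($c = 37 \cdot 31 = 1147$)
$\left(\left(439 + \left(\left(-158 - 159\right) + 56\right)\right) + 158\right) \left(\left(-1\right) 871\right) + c = \left(\left(439 + \left(\left(-158 - 159\right) + 56\right)\right) + 158\right) \left(\left(-1\right) 871\right) + 1147 = \left(\left(439 + \left(-317 + 56\right)\right) + 158\right) \left(-871\right) + 1147 = \left(\left(439 - 261\right) + 158\right) \left(-871\right) + 1147 = \left(178 + 158\right) \left(-871\right) + 1147 = 336 \left(-871\right) + 1147 = -292656 + 1147 = -291509$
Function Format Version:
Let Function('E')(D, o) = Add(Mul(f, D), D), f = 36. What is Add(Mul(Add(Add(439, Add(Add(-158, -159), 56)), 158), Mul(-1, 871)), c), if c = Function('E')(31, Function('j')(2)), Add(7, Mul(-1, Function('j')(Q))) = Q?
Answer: -291509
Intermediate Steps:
Function('j')(Q) = Add(7, Mul(-1, Q))
Function('E')(D, o) = Mul(37, D) (Function('E')(D, o) = Add(Mul(36, D), D) = Mul(37, D))
c = 1147 (c = Mul(37, 31) = 1147)
Add(Mul(Add(Add(439, Add(Add(-158, -159), 56)), 158), Mul(-1, 871)), c) = Add(Mul(Add(Add(439, Add(Add(-158, -159), 56)), 158), Mul(-1, 871)), 1147) = Add(Mul(Add(Add(439, Add(-317, 56)), 158), -871), 1147) = Add(Mul(Add(Add(439, -261), 158), -871), 1147) = Add(Mul(Add(178, 158), -871), 1147) = Add(Mul(336, -871), 1147) = Add(-292656, 1147) = -291509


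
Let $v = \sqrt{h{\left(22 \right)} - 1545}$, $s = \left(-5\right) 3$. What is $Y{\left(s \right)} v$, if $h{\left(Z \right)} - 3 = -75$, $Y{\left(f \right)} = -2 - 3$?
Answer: $- 35 i \sqrt{33} \approx - 201.06 i$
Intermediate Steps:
$s = -15$
$Y{\left(f \right)} = -5$ ($Y{\left(f \right)} = -2 - 3 = -5$)
$h{\left(Z \right)} = -72$ ($h{\left(Z \right)} = 3 - 75 = -72$)
$v = 7 i \sqrt{33}$ ($v = \sqrt{-72 - 1545} = \sqrt{-1617} = 7 i \sqrt{33} \approx 40.212 i$)
$Y{\left(s \right)} v = - 5 \cdot 7 i \sqrt{33} = - 35 i \sqrt{33}$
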